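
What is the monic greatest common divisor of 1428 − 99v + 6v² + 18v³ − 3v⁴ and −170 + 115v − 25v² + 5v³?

Repeated division with remainder:
  −3v⁴ + 18v³ + 6v² − 99v + 1428 = (−(3/5)v + 3/5)(5v³ − 25v² + 115v − 170) + (90v² − 270v + 1530)
  5v³ − 25v² + 115v − 170 = ((1/18)v − 1/9)(90v² − 270v + 1530) + (0)
Last nonzero remainder: 90v² − 270v + 1530. Dividing through by 90 gives the monic gcd v² − 3v + 17.

17 − 3v + v²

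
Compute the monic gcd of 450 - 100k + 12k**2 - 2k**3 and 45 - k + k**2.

45 - k + k**2

Euclidean algorithm in ℚ[k]:
  -2k**3 + 12k**2 - 100k + 450 = (-2k + 10)(k**2 - k + 45) + (0)
The last nonzero remainder k**2 - k + 45 is already monic.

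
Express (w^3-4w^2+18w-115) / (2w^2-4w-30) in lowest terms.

(w^2+w+23)/(2w+6)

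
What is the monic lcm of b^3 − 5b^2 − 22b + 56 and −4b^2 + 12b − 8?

Apply the Euclidean algorithm:
  b^3 − 5b^2 − 22b + 56 = (−(1/4)b + 1/2)(−4b^2 + 12b − 8) + (−30b + 60)
  −4b^2 + 12b − 8 = ((2/15)b − 2/15)(−30b + 60) + (0)
Last nonzero remainder: −30b + 60. Dividing through by −30 gives the monic gcd b − 2.
Then lcm(f, g) = f·g / gcd(f, g); expanding and making the result monic gives the answer.

b^4 − 6b^3 − 17b^2 + 78b − 56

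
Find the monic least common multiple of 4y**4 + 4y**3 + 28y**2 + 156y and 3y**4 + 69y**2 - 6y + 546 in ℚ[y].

By polynomial division,
  4y**4 + 4y**3 + 28y**2 + 156y = (4/3)(3y**4 + 69y**2 - 6y + 546) + (4y**3 - 64y**2 + 164y - 728)
  3y**4 + 69y**2 - 6y + 546 = ((3/4)y + 12)(4y**3 - 64y**2 + 164y - 728) + (714y**2 - 1428y + 9282)
  4y**3 - 64y**2 + 164y - 728 = ((2/357)y - 4/51)(714y**2 - 1428y + 9282) + (0)
Last nonzero remainder: 714y**2 - 1428y + 9282. Dividing through by 714 gives the monic gcd y**2 - 2y + 13.
Then lcm(f, g) = f·g / gcd(f, g); expanding and making the result monic gives the answer.

y**6 + 3y**5 + 23y**4 + 67y**3 + 176y**2 + 546y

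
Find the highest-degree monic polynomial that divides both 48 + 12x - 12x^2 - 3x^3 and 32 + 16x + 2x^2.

4 + x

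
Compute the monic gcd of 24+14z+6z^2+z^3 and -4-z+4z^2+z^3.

4+z

Apply the Euclidean algorithm:
  z^3+6z^2+14z+24 = (z^3+4z^2-z-4) + (2z^2+15z+28)
  z^3+4z^2-z-4 = ((1/2)z-7/4)(2z^2+15z+28) + ((45/4)z+45)
  2z^2+15z+28 = ((8/45)z+28/45)((45/4)z+45) + (0)
Last nonzero remainder: (45/4)z+45. Dividing through by 45/4 gives the monic gcd z+4.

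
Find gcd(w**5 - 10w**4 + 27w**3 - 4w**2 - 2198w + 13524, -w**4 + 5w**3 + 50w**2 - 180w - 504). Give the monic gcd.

Euclidean algorithm in ℚ[w]:
  w**5 - 10w**4 + 27w**3 - 4w**2 - 2198w + 13524 = (-w + 5)(-w**4 + 5w**3 + 50w**2 - 180w - 504) + (52w**3 - 434w**2 - 1802w + 16044)
  -w**4 + 5w**3 + 50w**2 - 180w - 504 = (-(1/52)w - 87/1352)(52w**3 - 434w**2 - 1802w + 16044) + (-(8505/676)w**2 + (8505/676)w + 178605/338)
  52w**3 - 434w**2 - 1802w + 16044 = (-(35152/8505)w + 258232/8505)(-(8505/676)w**2 + (8505/676)w + 178605/338) + (0)
Last nonzero remainder: -(8505/676)w**2 + (8505/676)w + 178605/338. Dividing through by -8505/676 gives the monic gcd w**2 - w - 42.

w**2 - w - 42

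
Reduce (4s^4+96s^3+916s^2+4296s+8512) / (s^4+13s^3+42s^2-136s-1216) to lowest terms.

(4s+28)/(s-4)

Apply the Euclidean algorithm:
  4s^4+96s^3+916s^2+4296s+8512 = (4)(s^4+13s^3+42s^2-136s-1216) + (44s^3+748s^2+4840s+13376)
  s^4+13s^3+42s^2-136s-1216 = ((1/44)s-1/11)(44s^3+748s^2+4840s+13376) + (0)
Last nonzero remainder: 44s^3+748s^2+4840s+13376. Dividing through by 44 gives the monic gcd s^3+17s^2+110s+304.
Cancel s^3+17s^2+110s+304 from numerator and denominator to get the reduced form.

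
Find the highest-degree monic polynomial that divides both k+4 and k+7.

1

Repeated division with remainder:
  k+4 = (k+7) + (-3)
  k+7 = (-(1/3)k-7/3)(-3) + (0)
The last nonzero remainder is the constant -3, so the polynomials are coprime and gcd = 1.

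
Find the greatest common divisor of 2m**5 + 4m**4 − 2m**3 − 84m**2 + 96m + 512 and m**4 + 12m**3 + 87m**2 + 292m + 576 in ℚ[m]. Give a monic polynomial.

Apply the Euclidean algorithm:
  2m**5 + 4m**4 − 2m**3 − 84m**2 + 96m + 512 = (2m − 20)(m**4 + 12m**3 + 87m**2 + 292m + 576) + (64m**3 + 1072m**2 + 4784m + 12032)
  m**4 + 12m**3 + 87m**2 + 292m + 576 = ((1/64)m − 19/256)(64m**3 + 1072m**2 + 4784m + 12032) + ((1469/16)m**2 + (7345/16)m + 1469)
  64m**3 + 1072m**2 + 4784m + 12032 = ((1024/1469)m + 12032/1469)((1469/16)m**2 + (7345/16)m + 1469) + (0)
Last nonzero remainder: (1469/16)m**2 + (7345/16)m + 1469. Dividing through by 1469/16 gives the monic gcd m**2 + 5m + 16.

m**2 + 5m + 16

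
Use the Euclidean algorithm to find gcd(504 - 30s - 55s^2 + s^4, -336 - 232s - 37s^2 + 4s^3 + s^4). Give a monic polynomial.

-28 - 3s + s^2

By polynomial division,
  s^4 - 55s^2 - 30s + 504 = (s^4 + 4s^3 - 37s^2 - 232s - 336) + (-4s^3 - 18s^2 + 202s + 840)
  s^4 + 4s^3 - 37s^2 - 232s - 336 = (-(1/4)s + 1/8)(-4s^3 - 18s^2 + 202s + 840) + ((63/4)s^2 - (189/4)s - 441)
  -4s^3 - 18s^2 + 202s + 840 = (-(16/63)s - 40/21)((63/4)s^2 - (189/4)s - 441) + (0)
Last nonzero remainder: (63/4)s^2 - (189/4)s - 441. Dividing through by 63/4 gives the monic gcd s^2 - 3s - 28.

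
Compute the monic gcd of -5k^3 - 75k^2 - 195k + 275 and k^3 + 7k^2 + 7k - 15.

k^2 + 4k - 5

Repeated division with remainder:
  -5k^3 - 75k^2 - 195k + 275 = (-5)(k^3 + 7k^2 + 7k - 15) + (-40k^2 - 160k + 200)
  k^3 + 7k^2 + 7k - 15 = (-(1/40)k - 3/40)(-40k^2 - 160k + 200) + (0)
Last nonzero remainder: -40k^2 - 160k + 200. Dividing through by -40 gives the monic gcd k^2 + 4k - 5.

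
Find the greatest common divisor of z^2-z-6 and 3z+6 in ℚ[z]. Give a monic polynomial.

z+2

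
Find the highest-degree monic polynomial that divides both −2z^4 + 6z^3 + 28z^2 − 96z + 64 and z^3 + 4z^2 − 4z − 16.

Euclidean algorithm in ℚ[z]:
  −2z^4 + 6z^3 + 28z^2 − 96z + 64 = (−2z + 14)(z^3 + 4z^2 − 4z − 16) + (−36z^2 − 72z + 288)
  z^3 + 4z^2 − 4z − 16 = (−(1/36)z − 1/18)(−36z^2 − 72z + 288) + (0)
Last nonzero remainder: −36z^2 − 72z + 288. Dividing through by −36 gives the monic gcd z^2 + 2z − 8.

z^2 + 2z − 8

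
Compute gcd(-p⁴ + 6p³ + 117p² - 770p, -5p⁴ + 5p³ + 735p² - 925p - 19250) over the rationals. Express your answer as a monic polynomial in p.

p³ - 6p² - 117p + 770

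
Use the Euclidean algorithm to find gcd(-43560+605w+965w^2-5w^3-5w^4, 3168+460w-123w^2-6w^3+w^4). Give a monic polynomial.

792-83w-10w^2+w^3

By polynomial division,
  -5w^4-5w^3+965w^2+605w-43560 = (-5)(w^4-6w^3-123w^2+460w+3168) + (-35w^3+350w^2+2905w-27720)
  w^4-6w^3-123w^2+460w+3168 = (-(1/35)w-4/35)(-35w^3+350w^2+2905w-27720) + (0)
Last nonzero remainder: -35w^3+350w^2+2905w-27720. Dividing through by -35 gives the monic gcd w^3-10w^2-83w+792.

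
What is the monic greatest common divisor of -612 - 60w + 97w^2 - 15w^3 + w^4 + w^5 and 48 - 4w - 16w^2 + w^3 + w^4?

Repeated division with remainder:
  w^5 + w^4 - 15w^3 + 97w^2 - 60w - 612 = (w)(w^4 + w^3 - 16w^2 - 4w + 48) + (w^3 + 101w^2 - 108w - 612)
  w^4 + w^3 - 16w^2 - 4w + 48 = (w - 100)(w^3 + 101w^2 - 108w - 612) + (10192w^2 - 10192w - 61152)
  w^3 + 101w^2 - 108w - 612 = ((1/10192)w + 51/5096)(10192w^2 - 10192w - 61152) + (0)
Last nonzero remainder: 10192w^2 - 10192w - 61152. Dividing through by 10192 gives the monic gcd w^2 - w - 6.

-6 - w + w^2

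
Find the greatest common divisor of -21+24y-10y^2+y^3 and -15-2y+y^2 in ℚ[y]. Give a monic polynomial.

Apply the Euclidean algorithm:
  y^3-10y^2+24y-21 = (y-8)(y^2-2y-15) + (23y-141)
  y^2-2y-15 = ((1/23)y+95/529)(23y-141) + (5460/529)
  23y-141 = ((12167/5460)y-24863/1820)(5460/529) + (0)
The last nonzero remainder is the constant 5460/529, so the polynomials are coprime and gcd = 1.

1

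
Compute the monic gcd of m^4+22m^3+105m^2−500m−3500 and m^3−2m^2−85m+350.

m^2+5m−50

Repeated division with remainder:
  m^4+22m^3+105m^2−500m−3500 = (m+24)(m^3−2m^2−85m+350) + (238m^2+1190m−11900)
  m^3−2m^2−85m+350 = ((1/238)m−1/34)(238m^2+1190m−11900) + (0)
Last nonzero remainder: 238m^2+1190m−11900. Dividing through by 238 gives the monic gcd m^2+5m−50.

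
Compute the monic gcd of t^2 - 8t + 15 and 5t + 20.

1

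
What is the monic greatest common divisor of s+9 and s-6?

Repeated division with remainder:
  s+9 = (s-6) + (15)
  s-6 = ((1/15)s-2/5)(15) + (0)
The last nonzero remainder is the constant 15, so the polynomials are coprime and gcd = 1.

1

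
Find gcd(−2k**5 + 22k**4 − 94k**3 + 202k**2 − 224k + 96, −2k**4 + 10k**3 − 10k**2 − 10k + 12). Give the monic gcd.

k**2 − 4k + 3

Apply the Euclidean algorithm:
  −2k**5 + 22k**4 − 94k**3 + 202k**2 − 224k + 96 = (k − 6)(−2k**4 + 10k**3 − 10k**2 − 10k + 12) + (−24k**3 + 152k**2 − 296k + 168)
  −2k**4 + 10k**3 − 10k**2 − 10k + 12 = ((1/12)k + 1/9)(−24k**3 + 152k**2 − 296k + 168) + (−(20/9)k**2 + (80/9)k − 20/3)
  −24k**3 + 152k**2 − 296k + 168 = ((54/5)k − 126/5)(−(20/9)k**2 + (80/9)k − 20/3) + (0)
Last nonzero remainder: −(20/9)k**2 + (80/9)k − 20/3. Dividing through by −20/9 gives the monic gcd k**2 − 4k + 3.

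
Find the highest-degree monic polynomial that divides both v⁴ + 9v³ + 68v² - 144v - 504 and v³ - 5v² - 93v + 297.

v - 3

Repeated division with remainder:
  v⁴ + 9v³ + 68v² - 144v - 504 = (v + 14)(v³ - 5v² - 93v + 297) + (231v² + 861v - 4662)
  v³ - 5v² - 93v + 297 = ((1/231)v - 32/847)(231v² + 861v - 4662) + (-(4875/121)v + 14625/121)
  231v² + 861v - 4662 = (-(9317/1625)v - 62678/1625)(-(4875/121)v + 14625/121) + (0)
Last nonzero remainder: -(4875/121)v + 14625/121. Dividing through by -4875/121 gives the monic gcd v - 3.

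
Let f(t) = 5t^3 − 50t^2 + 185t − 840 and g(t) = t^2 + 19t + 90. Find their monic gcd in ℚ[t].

1

Euclidean algorithm in ℚ[t]:
  5t^3 − 50t^2 + 185t − 840 = (5t − 145)(t^2 + 19t + 90) + (2490t + 12210)
  t^2 + 19t + 90 = ((1/2490)t + 39/6889)(2490t + 12210) + (143820/6889)
  2490t + 12210 = ((571787/4794)t + 2803823/4794)(143820/6889) + (0)
The last nonzero remainder is the constant 143820/6889, so the polynomials are coprime and gcd = 1.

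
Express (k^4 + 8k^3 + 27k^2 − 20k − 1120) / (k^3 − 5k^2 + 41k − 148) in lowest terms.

(k^3 + 12k^2 + 75k + 280)/(k^2 − k + 37)

Euclidean algorithm in ℚ[k]:
  k^4 + 8k^3 + 27k^2 − 20k − 1120 = (k + 13)(k^3 − 5k^2 + 41k − 148) + (51k^2 − 405k + 804)
  k^3 − 5k^2 + 41k − 148 = ((1/51)k + 50/867)(51k^2 − 405k + 804) + ((14043/289)k − 56172/289)
  51k^2 − 405k + 804 = ((4913/4681)k − 19363/4681)((14043/289)k − 56172/289) + (0)
Last nonzero remainder: (14043/289)k − 56172/289. Dividing through by 14043/289 gives the monic gcd k − 4.
Cancel k − 4 from numerator and denominator to get the reduced form.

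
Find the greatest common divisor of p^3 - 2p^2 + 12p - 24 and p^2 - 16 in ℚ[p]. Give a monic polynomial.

By polynomial division,
  p^3 - 2p^2 + 12p - 24 = (p - 2)(p^2 - 16) + (28p - 56)
  p^2 - 16 = ((1/28)p + 1/14)(28p - 56) + (-12)
  28p - 56 = (-(7/3)p + 14/3)(-12) + (0)
The last nonzero remainder is the constant -12, so the polynomials are coprime and gcd = 1.

1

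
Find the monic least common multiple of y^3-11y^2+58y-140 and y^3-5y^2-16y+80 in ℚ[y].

By polynomial division,
  y^3-11y^2+58y-140 = (y^3-5y^2-16y+80) + (-6y^2+74y-220)
  y^3-5y^2-16y+80 = (-(1/6)y-11/9)(-6y^2+74y-220) + ((340/9)y-1700/9)
  -6y^2+74y-220 = (-(27/170)y+99/85)((340/9)y-1700/9) + (0)
Last nonzero remainder: (340/9)y-1700/9. Dividing through by 340/9 gives the monic gcd y-5.
Then lcm(f, g) = f·g / gcd(f, g); expanding and making the result monic gives the answer.

y^5-11y^4+42y^3+36y^2-928y+2240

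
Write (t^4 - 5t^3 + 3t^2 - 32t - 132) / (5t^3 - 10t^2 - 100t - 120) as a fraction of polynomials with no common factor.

(t^2 - t + 11)/(5t + 10)

Euclidean algorithm in ℚ[t]:
  t^4 - 5t^3 + 3t^2 - 32t - 132 = ((1/5)t - 3/5)(5t^3 - 10t^2 - 100t - 120) + (17t^2 - 68t - 204)
  5t^3 - 10t^2 - 100t - 120 = ((5/17)t + 10/17)(17t^2 - 68t - 204) + (0)
Last nonzero remainder: 17t^2 - 68t - 204. Dividing through by 17 gives the monic gcd t^2 - 4t - 12.
Cancel t^2 - 4t - 12 from numerator and denominator to get the reduced form.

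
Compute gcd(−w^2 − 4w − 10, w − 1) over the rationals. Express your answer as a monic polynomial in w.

Apply the Euclidean algorithm:
  −w^2 − 4w − 10 = (−w − 5)(w − 1) + (−15)
  w − 1 = (−(1/15)w + 1/15)(−15) + (0)
The last nonzero remainder is the constant −15, so the polynomials are coprime and gcd = 1.

1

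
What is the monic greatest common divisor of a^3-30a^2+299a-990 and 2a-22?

Euclidean algorithm in ℚ[a]:
  a^3-30a^2+299a-990 = ((1/2)a^2-(19/2)a+45)(2a-22) + (0)
Last nonzero remainder: 2a-22. Dividing through by 2 gives the monic gcd a-11.

a-11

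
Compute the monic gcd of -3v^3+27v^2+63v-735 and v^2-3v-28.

v-7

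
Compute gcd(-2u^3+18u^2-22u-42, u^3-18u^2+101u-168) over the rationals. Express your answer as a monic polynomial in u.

u^2-10u+21

Euclidean algorithm in ℚ[u]:
  -2u^3+18u^2-22u-42 = (-2)(u^3-18u^2+101u-168) + (-18u^2+180u-378)
  u^3-18u^2+101u-168 = (-(1/18)u+4/9)(-18u^2+180u-378) + (0)
Last nonzero remainder: -18u^2+180u-378. Dividing through by -18 gives the monic gcd u^2-10u+21.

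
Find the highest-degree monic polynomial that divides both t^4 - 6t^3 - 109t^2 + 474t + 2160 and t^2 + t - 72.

Repeated division with remainder:
  t^4 - 6t^3 - 109t^2 + 474t + 2160 = (t^2 - 7t - 30)(t^2 + t - 72) + (0)
The last nonzero remainder t^2 + t - 72 is already monic.

t^2 + t - 72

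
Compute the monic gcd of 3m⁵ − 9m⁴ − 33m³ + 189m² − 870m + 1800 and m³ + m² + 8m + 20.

Apply the Euclidean algorithm:
  3m⁵ − 9m⁴ − 33m³ + 189m² − 870m + 1800 = (3m² − 12m − 45)(m³ + m² + 8m + 20) + (270m² − 270m + 2700)
  m³ + m² + 8m + 20 = ((1/270)m + 1/135)(270m² − 270m + 2700) + (0)
Last nonzero remainder: 270m² − 270m + 2700. Dividing through by 270 gives the monic gcd m² − m + 10.

m² − m + 10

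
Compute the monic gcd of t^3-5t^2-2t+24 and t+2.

t+2

Repeated division with remainder:
  t^3-5t^2-2t+24 = (t^2-7t+12)(t+2) + (0)
The last nonzero remainder t+2 is already monic.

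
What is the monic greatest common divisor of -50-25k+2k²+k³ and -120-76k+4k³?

-10-3k+k²

By polynomial division,
  k³+2k²-25k-50 = (1/4)(4k³-76k-120) + (2k²-6k-20)
  4k³-76k-120 = (2k+6)(2k²-6k-20) + (0)
Last nonzero remainder: 2k²-6k-20. Dividing through by 2 gives the monic gcd k²-3k-10.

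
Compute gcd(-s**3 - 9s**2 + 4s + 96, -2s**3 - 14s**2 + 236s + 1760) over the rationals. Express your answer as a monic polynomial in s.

By polynomial division,
  -s**3 - 9s**2 + 4s + 96 = (1/2)(-2s**3 - 14s**2 + 236s + 1760) + (-2s**2 - 114s - 784)
  -2s**3 - 14s**2 + 236s + 1760 = (s - 50)(-2s**2 - 114s - 784) + (-4680s - 37440)
  -2s**2 - 114s - 784 = ((1/2340)s + 49/2340)(-4680s - 37440) + (0)
Last nonzero remainder: -4680s - 37440. Dividing through by -4680 gives the monic gcd s + 8.

s + 8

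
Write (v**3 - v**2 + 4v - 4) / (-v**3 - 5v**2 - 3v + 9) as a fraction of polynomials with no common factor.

(-v**2 - 4)/(v**2 + 6v + 9)

Apply the Euclidean algorithm:
  v**3 - v**2 + 4v - 4 = (-1)(-v**3 - 5v**2 - 3v + 9) + (-6v**2 + v + 5)
  -v**3 - 5v**2 - 3v + 9 = ((1/6)v + 31/36)(-6v**2 + v + 5) + (-(169/36)v + 169/36)
  -6v**2 + v + 5 = ((216/169)v + 180/169)(-(169/36)v + 169/36) + (0)
Last nonzero remainder: -(169/36)v + 169/36. Dividing through by -169/36 gives the monic gcd v - 1.
Cancel v - 1 from numerator and denominator to get the reduced form.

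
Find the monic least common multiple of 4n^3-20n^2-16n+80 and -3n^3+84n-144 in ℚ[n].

Euclidean algorithm in ℚ[n]:
  4n^3-20n^2-16n+80 = (-4/3)(-3n^3+84n-144) + (-20n^2+96n-112)
  -3n^3+84n-144 = ((3/20)n+18/25)(-20n^2+96n-112) + ((792/25)n-1584/25)
  -20n^2+96n-112 = (-(125/198)n+175/99)((792/25)n-1584/25) + (0)
Last nonzero remainder: (792/25)n-1584/25. Dividing through by 792/25 gives the monic gcd n-2.
Then lcm(f, g) = f·g / gcd(f, g); expanding and making the result monic gives the answer.

n^5-3n^4-38n^3+132n^2+136n-480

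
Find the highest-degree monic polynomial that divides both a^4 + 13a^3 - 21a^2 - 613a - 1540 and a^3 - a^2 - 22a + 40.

a + 5

Euclidean algorithm in ℚ[a]:
  a^4 + 13a^3 - 21a^2 - 613a - 1540 = (a + 14)(a^3 - a^2 - 22a + 40) + (15a^2 - 345a - 2100)
  a^3 - a^2 - 22a + 40 = ((1/15)a + 22/15)(15a^2 - 345a - 2100) + (624a + 3120)
  15a^2 - 345a - 2100 = ((5/208)a - 35/52)(624a + 3120) + (0)
Last nonzero remainder: 624a + 3120. Dividing through by 624 gives the monic gcd a + 5.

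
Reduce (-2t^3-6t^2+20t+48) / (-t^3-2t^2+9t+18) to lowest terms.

(2t+8)/(t+3)

By polynomial division,
  -2t^3-6t^2+20t+48 = (2)(-t^3-2t^2+9t+18) + (-2t^2+2t+12)
  -t^3-2t^2+9t+18 = ((1/2)t+3/2)(-2t^2+2t+12) + (0)
Last nonzero remainder: -2t^2+2t+12. Dividing through by -2 gives the monic gcd t^2-t-6.
Cancel t^2-t-6 from numerator and denominator to get the reduced form.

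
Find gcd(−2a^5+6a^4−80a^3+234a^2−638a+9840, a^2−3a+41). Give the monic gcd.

a^2−3a+41

By polynomial division,
  −2a^5+6a^4−80a^3+234a^2−638a+9840 = (−2a^3+2a+240)(a^2−3a+41) + (0)
The last nonzero remainder a^2−3a+41 is already monic.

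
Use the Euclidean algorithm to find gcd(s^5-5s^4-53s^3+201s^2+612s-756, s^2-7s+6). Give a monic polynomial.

Repeated division with remainder:
  s^5-5s^4-53s^3+201s^2+612s-756 = (s^3+2s^2-45s-126)(s^2-7s+6) + (0)
The last nonzero remainder s^2-7s+6 is already monic.

s^2-7s+6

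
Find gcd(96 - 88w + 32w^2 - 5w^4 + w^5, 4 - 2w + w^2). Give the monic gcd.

4 - 2w + w^2

By polynomial division,
  w^5 - 5w^4 + 32w^2 - 88w + 96 = (w^3 - 3w^2 - 10w + 24)(w^2 - 2w + 4) + (0)
The last nonzero remainder w^2 - 2w + 4 is already monic.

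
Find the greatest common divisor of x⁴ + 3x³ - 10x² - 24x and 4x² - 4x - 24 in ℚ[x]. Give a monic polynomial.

Repeated division with remainder:
  x⁴ + 3x³ - 10x² - 24x = ((1/4)x² + x)(4x² - 4x - 24) + (0)
Last nonzero remainder: 4x² - 4x - 24. Dividing through by 4 gives the monic gcd x² - x - 6.

x² - x - 6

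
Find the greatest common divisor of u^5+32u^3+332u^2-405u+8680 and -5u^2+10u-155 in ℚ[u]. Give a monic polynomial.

u^2-2u+31

Euclidean algorithm in ℚ[u]:
  u^5+32u^3+332u^2-405u+8680 = (-(1/5)u^3-(2/5)u^2-u-56)(-5u^2+10u-155) + (0)
Last nonzero remainder: -5u^2+10u-155. Dividing through by -5 gives the monic gcd u^2-2u+31.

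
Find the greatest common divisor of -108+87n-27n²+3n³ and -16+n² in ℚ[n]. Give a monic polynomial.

Repeated division with remainder:
  3n³-27n²+87n-108 = (3n-27)(n²-16) + (135n-540)
  n²-16 = ((1/135)n+4/135)(135n-540) + (0)
Last nonzero remainder: 135n-540. Dividing through by 135 gives the monic gcd n-4.

-4+n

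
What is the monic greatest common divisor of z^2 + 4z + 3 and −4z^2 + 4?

Repeated division with remainder:
  z^2 + 4z + 3 = (−1/4)(−4z^2 + 4) + (4z + 4)
  −4z^2 + 4 = (−z + 1)(4z + 4) + (0)
Last nonzero remainder: 4z + 4. Dividing through by 4 gives the monic gcd z + 1.

z + 1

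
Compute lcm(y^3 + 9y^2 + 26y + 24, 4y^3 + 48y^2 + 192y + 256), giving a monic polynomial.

Apply the Euclidean algorithm:
  y^3 + 9y^2 + 26y + 24 = (1/4)(4y^3 + 48y^2 + 192y + 256) + (-3y^2 - 22y - 40)
  4y^3 + 48y^2 + 192y + 256 = (-(4/3)y - 56/9)(-3y^2 - 22y - 40) + ((16/9)y + 64/9)
  -3y^2 - 22y - 40 = (-(27/16)y - 45/8)((16/9)y + 64/9) + (0)
Last nonzero remainder: (16/9)y + 64/9. Dividing through by 16/9 gives the monic gcd y + 4.
Then lcm(f, g) = f·g / gcd(f, g); expanding and making the result monic gives the answer.

y^5 + 17y^4 + 114y^3 + 376y^2 + 608y + 384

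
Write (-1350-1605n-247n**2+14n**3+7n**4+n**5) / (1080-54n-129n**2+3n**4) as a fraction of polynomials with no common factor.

Repeated division with remainder:
  n**5+7n**4+14n**3-247n**2-1605n-1350 = ((1/3)n+7/3)(3n**4-129n**2-54n+1080) + (57n**3+72n**2-1839n-3870)
  3n**4-129n**2-54n+1080 = ((1/19)n-24/361)(57n**3+72n**2-1839n-3870) + (-(9900/361)n**2+(9900/361)n+297000/361)
  57n**3+72n**2-1839n-3870 = (-(6859/3300)n-15523/3300)(-(9900/361)n**2+(9900/361)n+297000/361) + (0)
Last nonzero remainder: -(9900/361)n**2+(9900/361)n+297000/361. Dividing through by -9900/361 gives the monic gcd n**2-n-30.
Cancel n**2-n-30 from numerator and denominator to get the reduced form.

(45+52n+8n**2+n**3)/(-36+3n+3n**2)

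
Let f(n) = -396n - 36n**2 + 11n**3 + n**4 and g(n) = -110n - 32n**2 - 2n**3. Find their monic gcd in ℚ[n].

By polynomial division,
  n**4 + 11n**3 - 36n**2 - 396n = (-(1/2)n + 5/2)(-2n**3 - 32n**2 - 110n) + (-11n**2 - 121n)
  -2n**3 - 32n**2 - 110n = ((2/11)n + 10/11)(-11n**2 - 121n) + (0)
Last nonzero remainder: -11n**2 - 121n. Dividing through by -11 gives the monic gcd n**2 + 11n.

11n + n**2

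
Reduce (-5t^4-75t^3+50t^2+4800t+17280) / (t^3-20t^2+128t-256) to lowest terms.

(-5t^3-115t^2-870t-2160)/(t^2-12t+32)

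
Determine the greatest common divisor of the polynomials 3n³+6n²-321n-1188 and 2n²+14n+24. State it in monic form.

By polynomial division,
  3n³+6n²-321n-1188 = ((3/2)n-15/2)(2n²+14n+24) + (-252n-1008)
  2n²+14n+24 = (-(1/126)n-1/42)(-252n-1008) + (0)
Last nonzero remainder: -252n-1008. Dividing through by -252 gives the monic gcd n+4.

n+4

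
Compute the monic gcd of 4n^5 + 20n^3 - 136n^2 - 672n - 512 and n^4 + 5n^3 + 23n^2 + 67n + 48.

n^3 + 2n^2 + 17n + 16

Euclidean algorithm in ℚ[n]:
  4n^5 + 20n^3 - 136n^2 - 672n - 512 = (4n - 20)(n^4 + 5n^3 + 23n^2 + 67n + 48) + (28n^3 + 56n^2 + 476n + 448)
  n^4 + 5n^3 + 23n^2 + 67n + 48 = ((1/28)n + 3/28)(28n^3 + 56n^2 + 476n + 448) + (0)
Last nonzero remainder: 28n^3 + 56n^2 + 476n + 448. Dividing through by 28 gives the monic gcd n^3 + 2n^2 + 17n + 16.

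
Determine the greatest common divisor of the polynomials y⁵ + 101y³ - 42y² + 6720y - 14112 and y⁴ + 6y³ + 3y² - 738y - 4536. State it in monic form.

y² + 9y + 84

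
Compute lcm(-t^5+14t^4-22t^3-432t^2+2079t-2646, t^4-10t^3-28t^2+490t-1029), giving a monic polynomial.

Repeated division with remainder:
  -t^5+14t^4-22t^3-432t^2+2079t-2646 = (-t+4)(t^4-10t^3-28t^2+490t-1029) + (-10t^3+170t^2-910t+1470)
  t^4-10t^3-28t^2+490t-1029 = (-(1/10)t-7/10)(-10t^3+170t^2-910t+1470) + (0)
Last nonzero remainder: -10t^3+170t^2-910t+1470. Dividing through by -10 gives the monic gcd t^3-17t^2+91t-147.
Then lcm(f, g) = f·g / gcd(f, g); expanding and making the result monic gives the answer.

t^6-7t^5-76t^4+586t^3+945t^2-11907t+18522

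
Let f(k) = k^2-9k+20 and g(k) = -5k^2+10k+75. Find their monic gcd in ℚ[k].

k-5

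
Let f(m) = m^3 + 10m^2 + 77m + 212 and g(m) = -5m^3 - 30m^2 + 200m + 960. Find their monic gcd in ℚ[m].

Repeated division with remainder:
  m^3 + 10m^2 + 77m + 212 = (-1/5)(-5m^3 - 30m^2 + 200m + 960) + (4m^2 + 117m + 404)
  -5m^3 - 30m^2 + 200m + 960 = (-(5/4)m + 465/16)(4m^2 + 117m + 404) + (-(43125/16)m - 43125/4)
  4m^2 + 117m + 404 = (-(64/43125)m - 1616/43125)(-(43125/16)m - 43125/4) + (0)
Last nonzero remainder: -(43125/16)m - 43125/4. Dividing through by -43125/16 gives the monic gcd m + 4.

m + 4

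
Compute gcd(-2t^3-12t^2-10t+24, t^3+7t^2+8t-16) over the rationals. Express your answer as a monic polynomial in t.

Repeated division with remainder:
  -2t^3-12t^2-10t+24 = (-2)(t^3+7t^2+8t-16) + (2t^2+6t-8)
  t^3+7t^2+8t-16 = ((1/2)t+2)(2t^2+6t-8) + (0)
Last nonzero remainder: 2t^2+6t-8. Dividing through by 2 gives the monic gcd t^2+3t-4.

t^2+3t-4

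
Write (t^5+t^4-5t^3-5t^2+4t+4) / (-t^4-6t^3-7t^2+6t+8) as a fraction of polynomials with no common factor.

By polynomial division,
  t^5+t^4-5t^3-5t^2+4t+4 = (-t+5)(-t^4-6t^3-7t^2+6t+8) + (18t^3+36t^2-18t-36)
  -t^4-6t^3-7t^2+6t+8 = (-(1/18)t-2/9)(18t^3+36t^2-18t-36) + (0)
Last nonzero remainder: 18t^3+36t^2-18t-36. Dividing through by 18 gives the monic gcd t^3+2t^2-t-2.
Cancel t^3+2t^2-t-2 from numerator and denominator to get the reduced form.

(-t^2+t+2)/(t+4)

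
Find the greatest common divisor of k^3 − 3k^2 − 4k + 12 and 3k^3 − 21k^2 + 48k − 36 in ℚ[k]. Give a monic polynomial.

k^2 − 5k + 6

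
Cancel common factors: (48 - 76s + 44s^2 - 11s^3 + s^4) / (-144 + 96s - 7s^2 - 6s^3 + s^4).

(4 - 4s + s^2)/(-12 + s + s^2)

By polynomial division,
  s^4 - 11s^3 + 44s^2 - 76s + 48 = (s^4 - 6s^3 - 7s^2 + 96s - 144) + (-5s^3 + 51s^2 - 172s + 192)
  s^4 - 6s^3 - 7s^2 + 96s - 144 = (-(1/5)s - 21/25)(-5s^3 + 51s^2 - 172s + 192) + ((36/25)s^2 - (252/25)s + 432/25)
  -5s^3 + 51s^2 - 172s + 192 = (-(125/36)s + 100/9)((36/25)s^2 - (252/25)s + 432/25) + (0)
Last nonzero remainder: (36/25)s^2 - (252/25)s + 432/25. Dividing through by 36/25 gives the monic gcd s^2 - 7s + 12.
Cancel s^2 - 7s + 12 from numerator and denominator to get the reduced form.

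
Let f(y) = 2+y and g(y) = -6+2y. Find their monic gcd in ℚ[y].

Apply the Euclidean algorithm:
  y+2 = (1/2)(2y-6) + (5)
  2y-6 = ((2/5)y-6/5)(5) + (0)
The last nonzero remainder is the constant 5, so the polynomials are coprime and gcd = 1.

1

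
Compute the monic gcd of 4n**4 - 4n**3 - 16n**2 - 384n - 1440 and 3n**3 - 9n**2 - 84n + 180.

By polynomial division,
  4n**4 - 4n**3 - 16n**2 - 384n - 1440 = ((4/3)n + 8/3)(3n**3 - 9n**2 - 84n + 180) + (120n**2 - 400n - 1920)
  3n**3 - 9n**2 - 84n + 180 = ((1/40)n + 1/120)(120n**2 - 400n - 1920) + (-(98/3)n + 196)
  120n**2 - 400n - 1920 = (-(180/49)n - 480/49)(-(98/3)n + 196) + (0)
Last nonzero remainder: -(98/3)n + 196. Dividing through by -98/3 gives the monic gcd n - 6.

n - 6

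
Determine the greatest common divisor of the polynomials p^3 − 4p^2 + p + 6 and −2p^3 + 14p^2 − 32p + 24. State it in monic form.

p^2 − 5p + 6

By polynomial division,
  p^3 − 4p^2 + p + 6 = (−1/2)(−2p^3 + 14p^2 − 32p + 24) + (3p^2 − 15p + 18)
  −2p^3 + 14p^2 − 32p + 24 = (−(2/3)p + 4/3)(3p^2 − 15p + 18) + (0)
Last nonzero remainder: 3p^2 − 15p + 18. Dividing through by 3 gives the monic gcd p^2 − 5p + 6.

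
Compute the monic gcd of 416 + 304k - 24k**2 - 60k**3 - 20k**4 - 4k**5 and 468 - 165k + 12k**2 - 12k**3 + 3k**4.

By polynomial division,
  -4k**5 - 20k**4 - 60k**3 - 24k**2 + 304k + 416 = (-(4/3)k - 12)(3k**4 - 12k**3 + 12k**2 - 165k + 468) + (-188k**3 - 100k**2 - 1052k + 6032)
  3k**4 - 12k**3 + 12k**2 - 165k + 468 = (-(3/188)k + 639/8836)(-188k**3 - 100k**2 - 1052k + 6032) + ((5400/2209)k**2 + (16200/2209)k + 70200/2209)
  -188k**3 - 100k**2 - 1052k + 6032 = (-(103823/1350)k + 128122/675)((5400/2209)k**2 + (16200/2209)k + 70200/2209) + (0)
Last nonzero remainder: (5400/2209)k**2 + (16200/2209)k + 70200/2209. Dividing through by 5400/2209 gives the monic gcd k**2 + 3k + 13.

13 + 3k + k**2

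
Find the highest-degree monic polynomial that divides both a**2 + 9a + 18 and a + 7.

Apply the Euclidean algorithm:
  a**2 + 9a + 18 = (a + 2)(a + 7) + (4)
  a + 7 = ((1/4)a + 7/4)(4) + (0)
The last nonzero remainder is the constant 4, so the polynomials are coprime and gcd = 1.

1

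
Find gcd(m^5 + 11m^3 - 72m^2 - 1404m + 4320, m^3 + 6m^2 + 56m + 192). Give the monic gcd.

Euclidean algorithm in ℚ[m]:
  m^5 + 11m^3 - 72m^2 - 1404m + 4320 = (m^2 - 6m - 9)(m^3 + 6m^2 + 56m + 192) + (126m^2 + 252m + 6048)
  m^3 + 6m^2 + 56m + 192 = ((1/126)m + 2/63)(126m^2 + 252m + 6048) + (0)
Last nonzero remainder: 126m^2 + 252m + 6048. Dividing through by 126 gives the monic gcd m^2 + 2m + 48.

m^2 + 2m + 48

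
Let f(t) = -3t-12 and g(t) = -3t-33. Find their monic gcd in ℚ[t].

1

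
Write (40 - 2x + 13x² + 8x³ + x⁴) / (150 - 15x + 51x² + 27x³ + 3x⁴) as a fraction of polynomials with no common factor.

By polynomial division,
  x⁴ + 8x³ + 13x² - 2x + 40 = (1/3)(3x⁴ + 27x³ + 51x² - 15x + 150) + (-x³ - 4x² + 3x - 10)
  3x⁴ + 27x³ + 51x² - 15x + 150 = (-3x - 15)(-x³ - 4x² + 3x - 10) + (0)
Last nonzero remainder: -x³ - 4x² + 3x - 10. Dividing through by -1 gives the monic gcd x³ + 4x² - 3x + 10.
Cancel x³ + 4x² - 3x + 10 from numerator and denominator to get the reduced form.

(4 + x)/(15 + 3x)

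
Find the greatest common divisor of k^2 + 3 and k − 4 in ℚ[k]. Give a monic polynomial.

1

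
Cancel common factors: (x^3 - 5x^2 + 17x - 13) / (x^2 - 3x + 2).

Repeated division with remainder:
  x^3 - 5x^2 + 17x - 13 = (x - 2)(x^2 - 3x + 2) + (9x - 9)
  x^2 - 3x + 2 = ((1/9)x - 2/9)(9x - 9) + (0)
Last nonzero remainder: 9x - 9. Dividing through by 9 gives the monic gcd x - 1.
Cancel x - 1 from numerator and denominator to get the reduced form.

(x^2 - 4x + 13)/(x - 2)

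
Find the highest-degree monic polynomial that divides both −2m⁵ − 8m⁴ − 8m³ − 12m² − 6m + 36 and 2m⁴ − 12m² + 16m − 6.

Apply the Euclidean algorithm:
  −2m⁵ − 8m⁴ − 8m³ − 12m² − 6m + 36 = (−m − 4)(2m⁴ − 12m² + 16m − 6) + (−20m³ − 44m² + 52m + 12)
  2m⁴ − 12m² + 16m − 6 = (−(1/10)m + 11/50)(−20m³ − 44m² + 52m + 12) + ((72/25)m² + (144/25)m − 216/25)
  −20m³ − 44m² + 52m + 12 = (−(125/18)m − 25/18)((72/25)m² + (144/25)m − 216/25) + (0)
Last nonzero remainder: (72/25)m² + (144/25)m − 216/25. Dividing through by 72/25 gives the monic gcd m² + 2m − 3.

m² + 2m − 3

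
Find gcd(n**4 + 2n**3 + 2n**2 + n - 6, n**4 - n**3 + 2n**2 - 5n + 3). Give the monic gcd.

Repeated division with remainder:
  n**4 + 2n**3 + 2n**2 + n - 6 = (n**4 - n**3 + 2n**2 - 5n + 3) + (3n**3 + 6n - 9)
  n**4 - n**3 + 2n**2 - 5n + 3 = ((1/3)n - 1/3)(3n**3 + 6n - 9) + (0)
Last nonzero remainder: 3n**3 + 6n - 9. Dividing through by 3 gives the monic gcd n**3 + 2n - 3.

n**3 + 2n - 3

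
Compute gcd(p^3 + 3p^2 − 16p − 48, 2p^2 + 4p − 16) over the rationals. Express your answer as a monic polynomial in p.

Repeated division with remainder:
  p^3 + 3p^2 − 16p − 48 = ((1/2)p + 1/2)(2p^2 + 4p − 16) + (−10p − 40)
  2p^2 + 4p − 16 = (−(1/5)p + 2/5)(−10p − 40) + (0)
Last nonzero remainder: −10p − 40. Dividing through by −10 gives the monic gcd p + 4.

p + 4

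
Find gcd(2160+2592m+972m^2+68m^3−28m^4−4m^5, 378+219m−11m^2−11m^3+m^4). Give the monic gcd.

6+5m+m^2

Euclidean algorithm in ℚ[m]:
  −4m^5−28m^4+68m^3+972m^2+2592m+2160 = (−4m−72)(m^4−11m^3−11m^2+219m+378) + (−768m^3+1056m^2+19872m+29376)
  m^4−11m^3−11m^2+219m+378 = (−(1/768)m+77/6144)(−768m^3+1056m^2+19872m+29376) + ((105/64)m^2+(525/64)m+315/32)
  −768m^3+1056m^2+19872m+29376 = (−(16384/35)m+104448/35)((105/64)m^2+(525/64)m+315/32) + (0)
Last nonzero remainder: (105/64)m^2+(525/64)m+315/32. Dividing through by 105/64 gives the monic gcd m^2+5m+6.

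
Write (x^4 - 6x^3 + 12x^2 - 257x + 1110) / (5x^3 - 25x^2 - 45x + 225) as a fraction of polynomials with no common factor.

(x^3 - x^2 + 7x - 222)/(5x^2 - 45)

Repeated division with remainder:
  x^4 - 6x^3 + 12x^2 - 257x + 1110 = ((1/5)x - 1/5)(5x^3 - 25x^2 - 45x + 225) + (16x^2 - 311x + 1155)
  5x^3 - 25x^2 - 45x + 225 = ((5/16)x + 1155/256)(16x^2 - 311x + 1155) + ((255285/256)x - 1276425/256)
  16x^2 - 311x + 1155 = ((4096/255285)x - 19712/85095)((255285/256)x - 1276425/256) + (0)
Last nonzero remainder: (255285/256)x - 1276425/256. Dividing through by 255285/256 gives the monic gcd x - 5.
Cancel x - 5 from numerator and denominator to get the reduced form.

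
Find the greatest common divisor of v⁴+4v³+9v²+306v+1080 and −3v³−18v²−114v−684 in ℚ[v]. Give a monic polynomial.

Repeated division with remainder:
  v⁴+4v³+9v²+306v+1080 = (−(1/3)v+2/3)(−3v³−18v²−114v−684) + (−17v²+154v+1536)
  −3v³−18v²−114v−684 = ((3/17)v+768/289)(−17v²+154v+1536) + (−(229554/289)v−1377324/289)
  −17v²+154v+1536 = ((4913/229554)v−36992/114777)(−(229554/289)v−1377324/289) + (0)
Last nonzero remainder: −(229554/289)v−1377324/289. Dividing through by −229554/289 gives the monic gcd v+6.

v+6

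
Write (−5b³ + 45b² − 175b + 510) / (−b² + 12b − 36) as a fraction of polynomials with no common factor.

(5b² − 15b + 85)/(b − 6)

By polynomial division,
  −5b³ + 45b² − 175b + 510 = (5b + 15)(−b² + 12b − 36) + (−175b + 1050)
  −b² + 12b − 36 = ((1/175)b − 6/175)(−175b + 1050) + (0)
Last nonzero remainder: −175b + 1050. Dividing through by −175 gives the monic gcd b − 6.
Cancel b − 6 from numerator and denominator to get the reduced form.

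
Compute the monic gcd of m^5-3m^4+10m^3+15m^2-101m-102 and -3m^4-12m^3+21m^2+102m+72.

Apply the Euclidean algorithm:
  m^5-3m^4+10m^3+15m^2-101m-102 = (-(1/3)m+7/3)(-3m^4-12m^3+21m^2+102m+72) + (45m^3-315m-270)
  -3m^4-12m^3+21m^2+102m+72 = (-(1/15)m-4/15)(45m^3-315m-270) + (0)
Last nonzero remainder: 45m^3-315m-270. Dividing through by 45 gives the monic gcd m^3-7m-6.

m^3-7m-6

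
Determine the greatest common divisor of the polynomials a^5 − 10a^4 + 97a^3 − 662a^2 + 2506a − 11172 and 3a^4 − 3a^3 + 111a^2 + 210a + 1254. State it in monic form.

a^2 − 4a + 38

Repeated division with remainder:
  a^5 − 10a^4 + 97a^3 − 662a^2 + 2506a − 11172 = ((1/3)a − 3)(3a^4 − 3a^3 + 111a^2 + 210a + 1254) + (51a^3 − 399a^2 + 2718a − 7410)
  3a^4 − 3a^3 + 111a^2 + 210a + 1254 = ((1/17)a + 116/289)(51a^3 − 399a^2 + 2718a − 7410) + ((32157/289)a^2 − (128628/289)a + 1221966/289)
  51a^3 − 399a^2 + 2718a − 7410 = ((4913/10719)a − 18785/10719)((32157/289)a^2 − (128628/289)a + 1221966/289) + (0)
Last nonzero remainder: (32157/289)a^2 − (128628/289)a + 1221966/289. Dividing through by 32157/289 gives the monic gcd a^2 − 4a + 38.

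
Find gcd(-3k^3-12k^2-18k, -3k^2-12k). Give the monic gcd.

k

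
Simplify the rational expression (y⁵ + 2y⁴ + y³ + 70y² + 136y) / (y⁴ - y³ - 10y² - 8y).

(y³ + y + 68)/(y² - 3y - 4)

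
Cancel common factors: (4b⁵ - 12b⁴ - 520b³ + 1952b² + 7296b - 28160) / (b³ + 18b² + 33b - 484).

Euclidean algorithm in ℚ[b]:
  4b⁵ - 12b⁴ - 520b³ + 1952b² + 7296b - 28160 = (4b² - 84b + 860)(b³ + 18b² + 33b - 484) + (-8820b² - 61740b + 388080)
  b³ + 18b² + 33b - 484 = (-(1/8820)b - 11/8820)(-8820b² - 61740b + 388080) + (0)
Last nonzero remainder: -8820b² - 61740b + 388080. Dividing through by -8820 gives the monic gcd b² + 7b - 44.
Cancel b² + 7b - 44 from numerator and denominator to get the reduced form.

(4b³ - 40b² - 64b + 640)/(b + 11)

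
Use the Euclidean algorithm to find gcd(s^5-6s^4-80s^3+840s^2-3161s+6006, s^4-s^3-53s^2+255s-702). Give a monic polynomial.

s^3-10s^2+37s-78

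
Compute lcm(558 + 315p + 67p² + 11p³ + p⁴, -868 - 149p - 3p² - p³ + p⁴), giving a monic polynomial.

-15624 - 10494p - 2263p² - 194p³ + 6p⁴ + 8p⁵ + p⁶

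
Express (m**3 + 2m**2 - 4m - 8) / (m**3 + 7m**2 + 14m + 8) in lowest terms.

(m**2 - 4)/(m**2 + 5m + 4)

Euclidean algorithm in ℚ[m]:
  m**3 + 2m**2 - 4m - 8 = (m**3 + 7m**2 + 14m + 8) + (-5m**2 - 18m - 16)
  m**3 + 7m**2 + 14m + 8 = (-(1/5)m - 17/25)(-5m**2 - 18m - 16) + (-(36/25)m - 72/25)
  -5m**2 - 18m - 16 = ((125/36)m + 50/9)(-(36/25)m - 72/25) + (0)
Last nonzero remainder: -(36/25)m - 72/25. Dividing through by -36/25 gives the monic gcd m + 2.
Cancel m + 2 from numerator and denominator to get the reduced form.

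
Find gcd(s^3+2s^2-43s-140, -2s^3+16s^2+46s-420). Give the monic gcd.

s^2-2s-35

By polynomial division,
  s^3+2s^2-43s-140 = (-1/2)(-2s^3+16s^2+46s-420) + (10s^2-20s-350)
  -2s^3+16s^2+46s-420 = (-(1/5)s+6/5)(10s^2-20s-350) + (0)
Last nonzero remainder: 10s^2-20s-350. Dividing through by 10 gives the monic gcd s^2-2s-35.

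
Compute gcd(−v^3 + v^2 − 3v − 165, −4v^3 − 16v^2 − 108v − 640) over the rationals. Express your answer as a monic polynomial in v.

Euclidean algorithm in ℚ[v]:
  −v^3 + v^2 − 3v − 165 = (1/4)(−4v^3 − 16v^2 − 108v − 640) + (5v^2 + 24v − 5)
  −4v^3 − 16v^2 − 108v − 640 = (−(4/5)v + 16/25)(5v^2 + 24v − 5) + (−(3184/25)v − 3184/5)
  5v^2 + 24v − 5 = (−(125/3184)v + 25/3184)(−(3184/25)v − 3184/5) + (0)
Last nonzero remainder: −(3184/25)v − 3184/5. Dividing through by −3184/25 gives the monic gcd v + 5.

v + 5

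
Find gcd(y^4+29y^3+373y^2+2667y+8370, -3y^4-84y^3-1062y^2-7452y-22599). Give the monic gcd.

Euclidean algorithm in ℚ[y]:
  y^4+29y^3+373y^2+2667y+8370 = (-1/3)(-3y^4-84y^3-1062y^2-7452y-22599) + (y^3+19y^2+183y+837)
  -3y^4-84y^3-1062y^2-7452y-22599 = (-3y-27)(y^3+19y^2+183y+837) + (0)
The last nonzero remainder y^3+19y^2+183y+837 is already monic.

y^3+19y^2+183y+837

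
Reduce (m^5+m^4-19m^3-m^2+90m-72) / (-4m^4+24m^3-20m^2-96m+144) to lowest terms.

Repeated division with remainder:
  m^5+m^4-19m^3-m^2+90m-72 = (-(1/4)m-7/4)(-4m^4+24m^3-20m^2-96m+144) + (18m^3-60m^2-42m+180)
  -4m^4+24m^3-20m^2-96m+144 = (-(2/9)m+16/27)(18m^3-60m^2-42m+180) + ((56/9)m^2-(280/9)m+112/3)
  18m^3-60m^2-42m+180 = ((81/28)m+135/28)((56/9)m^2-(280/9)m+112/3) + (0)
Last nonzero remainder: (56/9)m^2-(280/9)m+112/3. Dividing through by 56/9 gives the monic gcd m^2-5m+6.
Cancel m^2-5m+6 from numerator and denominator to get the reduced form.

(-m^3-6m^2-5m+12)/(4m^2-4m-24)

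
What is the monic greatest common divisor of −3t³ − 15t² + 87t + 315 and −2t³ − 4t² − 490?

t + 7

Euclidean algorithm in ℚ[t]:
  −3t³ − 15t² + 87t + 315 = (3/2)(−2t³ − 4t² − 490) + (−9t² + 87t + 1050)
  −2t³ − 4t² − 490 = ((2/9)t + 70/27)(−9t² + 87t + 1050) + (−(4130/9)t − 28910/9)
  −9t² + 87t + 1050 = ((81/4130)t − 135/413)(−(4130/9)t − 28910/9) + (0)
Last nonzero remainder: −(4130/9)t − 28910/9. Dividing through by −4130/9 gives the monic gcd t + 7.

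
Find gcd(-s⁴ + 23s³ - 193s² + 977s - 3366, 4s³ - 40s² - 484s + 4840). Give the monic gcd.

s - 11

Euclidean algorithm in ℚ[s]:
  -s⁴ + 23s³ - 193s² + 977s - 3366 = (-(1/4)s + 13/4)(4s³ - 40s² - 484s + 4840) + (-184s² + 3760s - 19096)
  4s³ - 40s² - 484s + 4840 = (-(1/46)s - 120/529)(-184s² + 3760s - 19096) + (-(24440/529)s + 268840/529)
  -184s² + 3760s - 19096 = ((12167/3055)s - 114793/3055)(-(24440/529)s + 268840/529) + (0)
Last nonzero remainder: -(24440/529)s + 268840/529. Dividing through by -24440/529 gives the monic gcd s - 11.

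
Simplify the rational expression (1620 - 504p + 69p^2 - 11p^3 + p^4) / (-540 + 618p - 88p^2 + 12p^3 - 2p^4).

By polynomial division,
  p^4 - 11p^3 + 69p^2 - 504p + 1620 = (-1/2)(-2p^4 + 12p^3 - 88p^2 + 618p - 540) + (-5p^3 + 25p^2 - 195p + 1350)
  -2p^4 + 12p^3 - 88p^2 + 618p - 540 = ((2/5)p - 2/5)(-5p^3 + 25p^2 - 195p + 1350) + (0)
Last nonzero remainder: -5p^3 + 25p^2 - 195p + 1350. Dividing through by -5 gives the monic gcd p^3 - 5p^2 + 39p - 270.
Cancel p^3 - 5p^2 + 39p - 270 from numerator and denominator to get the reduced form.

(6 - p)/(-2 + 2p)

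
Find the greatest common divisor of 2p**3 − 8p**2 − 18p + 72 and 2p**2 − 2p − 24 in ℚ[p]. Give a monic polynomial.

p**2 − p − 12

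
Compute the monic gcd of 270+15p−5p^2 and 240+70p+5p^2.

Euclidean algorithm in ℚ[p]:
  −5p^2+15p+270 = (−1)(5p^2+70p+240) + (85p+510)
  5p^2+70p+240 = ((1/17)p+8/17)(85p+510) + (0)
Last nonzero remainder: 85p+510. Dividing through by 85 gives the monic gcd p+6.

6+p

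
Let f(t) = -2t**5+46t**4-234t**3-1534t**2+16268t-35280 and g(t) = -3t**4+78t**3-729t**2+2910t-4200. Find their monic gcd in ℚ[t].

By polynomial division,
  -2t**5+46t**4-234t**3-1534t**2+16268t-35280 = ((2/3)t+2)(-3t**4+78t**3-729t**2+2910t-4200) + (96t**3-2016t**2+13248t-26880)
  -3t**4+78t**3-729t**2+2910t-4200 = (-(1/32)t+5/32)(96t**3-2016t**2+13248t-26880) + (0)
Last nonzero remainder: 96t**3-2016t**2+13248t-26880. Dividing through by 96 gives the monic gcd t**3-21t**2+138t-280.

t**3-21t**2+138t-280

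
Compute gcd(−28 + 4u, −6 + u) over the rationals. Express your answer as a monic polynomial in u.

1

Apply the Euclidean algorithm:
  4u − 28 = (4)(u − 6) + (−4)
  u − 6 = (−(1/4)u + 3/2)(−4) + (0)
The last nonzero remainder is the constant −4, so the polynomials are coprime and gcd = 1.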